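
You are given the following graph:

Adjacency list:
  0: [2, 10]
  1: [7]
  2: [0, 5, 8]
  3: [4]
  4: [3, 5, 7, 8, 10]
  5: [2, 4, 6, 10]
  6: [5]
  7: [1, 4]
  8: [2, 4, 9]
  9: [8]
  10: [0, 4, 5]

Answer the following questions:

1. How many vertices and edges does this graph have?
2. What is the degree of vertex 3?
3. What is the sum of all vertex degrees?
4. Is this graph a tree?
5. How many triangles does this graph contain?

Count: 11 vertices, 13 edges.
Vertex 3 has neighbors [4], degree = 1.
Handshaking lemma: 2 * 13 = 26.
A tree on 11 vertices has 10 edges. This graph has 13 edges (3 extra). Not a tree.
Number of triangles = 1.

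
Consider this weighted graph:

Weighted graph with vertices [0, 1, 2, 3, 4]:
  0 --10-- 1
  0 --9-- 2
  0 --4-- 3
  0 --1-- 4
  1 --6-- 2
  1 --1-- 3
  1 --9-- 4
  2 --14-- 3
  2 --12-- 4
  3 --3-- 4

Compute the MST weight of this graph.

Applying Kruskal's algorithm (sort edges by weight, add if no cycle):
  Add (0,4) w=1
  Add (1,3) w=1
  Add (3,4) w=3
  Skip (0,3) w=4 (creates cycle)
  Add (1,2) w=6
  Skip (0,2) w=9 (creates cycle)
  Skip (1,4) w=9 (creates cycle)
  Skip (0,1) w=10 (creates cycle)
  Skip (2,4) w=12 (creates cycle)
  Skip (2,3) w=14 (creates cycle)
MST weight = 11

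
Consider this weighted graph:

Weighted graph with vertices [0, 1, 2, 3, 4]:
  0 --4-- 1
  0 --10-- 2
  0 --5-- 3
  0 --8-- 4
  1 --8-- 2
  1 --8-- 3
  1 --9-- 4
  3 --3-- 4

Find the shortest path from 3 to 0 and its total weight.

Using Dijkstra's algorithm from vertex 3:
Shortest path: 3 -> 0
Total weight: 5 = 5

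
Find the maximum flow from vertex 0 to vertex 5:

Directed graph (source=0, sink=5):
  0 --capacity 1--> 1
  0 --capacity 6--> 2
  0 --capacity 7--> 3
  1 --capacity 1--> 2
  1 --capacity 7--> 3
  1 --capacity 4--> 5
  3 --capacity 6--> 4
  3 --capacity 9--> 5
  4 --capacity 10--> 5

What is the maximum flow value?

Computing max flow:
  Flow on (0->1): 1/1
  Flow on (0->3): 7/7
  Flow on (1->5): 1/4
  Flow on (3->5): 7/9
Maximum flow = 8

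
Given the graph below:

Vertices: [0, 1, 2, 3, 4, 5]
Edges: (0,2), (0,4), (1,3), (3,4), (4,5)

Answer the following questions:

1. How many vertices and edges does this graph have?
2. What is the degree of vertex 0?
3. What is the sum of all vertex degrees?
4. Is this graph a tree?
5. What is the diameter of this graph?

Count: 6 vertices, 5 edges.
Vertex 0 has neighbors [2, 4], degree = 2.
Handshaking lemma: 2 * 5 = 10.
A graph is a tree iff it is connected and has exactly n-1 edges. This graph is connected (all 6 vertices in one component) and has 6-1 = 5 edges. It is a tree.
Diameter (longest shortest path) = 4.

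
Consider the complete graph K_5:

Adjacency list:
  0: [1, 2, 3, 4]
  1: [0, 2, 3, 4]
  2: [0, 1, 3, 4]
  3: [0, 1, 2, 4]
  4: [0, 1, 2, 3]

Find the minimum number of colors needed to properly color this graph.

In K_5, every vertex is adjacent to every other vertex.
Each vertex needs a unique color.
Chromatic number = 5.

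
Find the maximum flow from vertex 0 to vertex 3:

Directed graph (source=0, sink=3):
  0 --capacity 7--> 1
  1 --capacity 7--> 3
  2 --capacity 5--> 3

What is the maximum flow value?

Computing max flow:
  Flow on (0->1): 7/7
  Flow on (1->3): 7/7
Maximum flow = 7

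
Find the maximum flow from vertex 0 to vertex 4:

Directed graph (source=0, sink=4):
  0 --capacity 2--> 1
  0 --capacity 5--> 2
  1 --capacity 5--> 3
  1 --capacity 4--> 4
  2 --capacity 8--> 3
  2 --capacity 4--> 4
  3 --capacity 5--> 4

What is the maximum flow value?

Computing max flow:
  Flow on (0->1): 2/2
  Flow on (0->2): 5/5
  Flow on (1->4): 2/4
  Flow on (2->3): 1/8
  Flow on (2->4): 4/4
  Flow on (3->4): 1/5
Maximum flow = 7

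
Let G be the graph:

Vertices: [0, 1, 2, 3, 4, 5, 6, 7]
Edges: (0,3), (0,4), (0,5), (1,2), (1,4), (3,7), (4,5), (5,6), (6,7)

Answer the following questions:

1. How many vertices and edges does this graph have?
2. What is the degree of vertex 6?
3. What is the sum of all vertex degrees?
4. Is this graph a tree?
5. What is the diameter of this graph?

Count: 8 vertices, 9 edges.
Vertex 6 has neighbors [5, 7], degree = 2.
Handshaking lemma: 2 * 9 = 18.
A tree on 8 vertices has 7 edges. This graph has 9 edges (2 extra). Not a tree.
Diameter (longest shortest path) = 5.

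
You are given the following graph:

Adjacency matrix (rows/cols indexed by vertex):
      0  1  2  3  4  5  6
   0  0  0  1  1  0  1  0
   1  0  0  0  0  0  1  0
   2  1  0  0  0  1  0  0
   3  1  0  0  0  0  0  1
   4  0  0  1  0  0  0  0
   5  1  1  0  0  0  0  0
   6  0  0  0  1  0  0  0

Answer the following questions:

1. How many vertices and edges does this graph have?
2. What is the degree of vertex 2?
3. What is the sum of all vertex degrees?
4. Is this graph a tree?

Count: 7 vertices, 6 edges.
Vertex 2 has neighbors [0, 4], degree = 2.
Handshaking lemma: 2 * 6 = 12.
A graph is a tree iff it is connected and has exactly n-1 edges. This graph is connected (all 7 vertices in one component) and has 7-1 = 6 edges. It is a tree.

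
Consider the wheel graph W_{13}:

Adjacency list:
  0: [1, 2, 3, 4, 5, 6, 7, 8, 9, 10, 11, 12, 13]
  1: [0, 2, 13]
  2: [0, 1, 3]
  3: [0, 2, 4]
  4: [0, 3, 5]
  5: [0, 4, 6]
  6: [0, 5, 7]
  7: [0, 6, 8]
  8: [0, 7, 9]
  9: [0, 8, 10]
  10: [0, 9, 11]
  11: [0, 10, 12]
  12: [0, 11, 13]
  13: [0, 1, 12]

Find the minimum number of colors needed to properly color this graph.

W_{13} = C_{13} plus a hub adjacent to every cycle vertex.
The outer cycle needs 3 colors (odd cycle); the hub is adjacent to all of them so needs a fresh color.
Chromatic number = 3 + 1 = 4.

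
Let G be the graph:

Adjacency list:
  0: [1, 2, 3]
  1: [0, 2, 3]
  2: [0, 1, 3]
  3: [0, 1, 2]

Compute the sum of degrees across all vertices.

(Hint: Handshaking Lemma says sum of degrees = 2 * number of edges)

Count edges: 6 edges.
By Handshaking Lemma: sum of degrees = 2 * 6 = 12.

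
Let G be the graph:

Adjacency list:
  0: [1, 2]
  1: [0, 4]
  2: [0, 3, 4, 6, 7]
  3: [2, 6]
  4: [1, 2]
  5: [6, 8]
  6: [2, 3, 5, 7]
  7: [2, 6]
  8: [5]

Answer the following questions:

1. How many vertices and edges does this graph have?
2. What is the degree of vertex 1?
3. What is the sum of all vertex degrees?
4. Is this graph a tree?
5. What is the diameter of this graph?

Count: 9 vertices, 11 edges.
Vertex 1 has neighbors [0, 4], degree = 2.
Handshaking lemma: 2 * 11 = 22.
A tree on 9 vertices has 8 edges. This graph has 11 edges (3 extra). Not a tree.
Diameter (longest shortest path) = 5.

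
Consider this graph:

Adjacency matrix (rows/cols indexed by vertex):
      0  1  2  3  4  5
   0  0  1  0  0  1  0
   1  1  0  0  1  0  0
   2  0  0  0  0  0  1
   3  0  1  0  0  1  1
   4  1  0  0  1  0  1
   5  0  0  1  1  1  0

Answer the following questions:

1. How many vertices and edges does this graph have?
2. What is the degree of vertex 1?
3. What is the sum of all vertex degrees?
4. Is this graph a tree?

Count: 6 vertices, 7 edges.
Vertex 1 has neighbors [0, 3], degree = 2.
Handshaking lemma: 2 * 7 = 14.
A tree on 6 vertices has 5 edges. This graph has 7 edges (2 extra). Not a tree.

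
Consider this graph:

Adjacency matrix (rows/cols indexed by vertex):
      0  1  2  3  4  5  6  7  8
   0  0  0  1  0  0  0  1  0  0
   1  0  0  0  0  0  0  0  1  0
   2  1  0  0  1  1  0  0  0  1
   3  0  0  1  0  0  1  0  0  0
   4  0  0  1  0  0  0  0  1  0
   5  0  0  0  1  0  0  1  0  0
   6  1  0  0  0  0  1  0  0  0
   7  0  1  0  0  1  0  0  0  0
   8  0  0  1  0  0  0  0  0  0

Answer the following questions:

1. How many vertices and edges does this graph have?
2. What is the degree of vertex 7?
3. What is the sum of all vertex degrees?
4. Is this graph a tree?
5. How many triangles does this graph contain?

Count: 9 vertices, 9 edges.
Vertex 7 has neighbors [1, 4], degree = 2.
Handshaking lemma: 2 * 9 = 18.
A tree on 9 vertices has 8 edges. This graph has 9 edges (1 extra). Not a tree.
Number of triangles = 0.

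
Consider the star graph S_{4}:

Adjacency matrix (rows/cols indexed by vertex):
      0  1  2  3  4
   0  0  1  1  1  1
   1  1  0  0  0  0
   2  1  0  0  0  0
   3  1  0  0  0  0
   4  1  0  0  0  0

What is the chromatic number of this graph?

S_{4} has one hub adjacent to 4 leaves; leaves are pairwise non-adjacent.
Color the hub 0 and every leaf 1.
Chromatic number = 2.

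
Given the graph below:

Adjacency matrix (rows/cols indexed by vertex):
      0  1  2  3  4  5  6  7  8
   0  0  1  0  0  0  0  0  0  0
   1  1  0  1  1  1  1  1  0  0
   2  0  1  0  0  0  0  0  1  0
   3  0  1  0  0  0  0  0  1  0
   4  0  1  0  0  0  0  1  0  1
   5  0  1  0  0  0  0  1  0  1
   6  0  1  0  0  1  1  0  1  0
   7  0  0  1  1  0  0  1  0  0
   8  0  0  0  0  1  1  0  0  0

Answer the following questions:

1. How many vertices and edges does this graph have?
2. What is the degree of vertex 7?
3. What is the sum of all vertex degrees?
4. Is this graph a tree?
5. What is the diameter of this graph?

Count: 9 vertices, 13 edges.
Vertex 7 has neighbors [2, 3, 6], degree = 3.
Handshaking lemma: 2 * 13 = 26.
A tree on 9 vertices has 8 edges. This graph has 13 edges (5 extra). Not a tree.
Diameter (longest shortest path) = 3.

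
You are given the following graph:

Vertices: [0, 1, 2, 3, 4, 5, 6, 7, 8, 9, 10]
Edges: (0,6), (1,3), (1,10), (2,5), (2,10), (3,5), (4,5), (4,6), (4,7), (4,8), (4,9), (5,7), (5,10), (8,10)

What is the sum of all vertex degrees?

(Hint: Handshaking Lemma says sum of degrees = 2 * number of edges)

Count edges: 14 edges.
By Handshaking Lemma: sum of degrees = 2 * 14 = 28.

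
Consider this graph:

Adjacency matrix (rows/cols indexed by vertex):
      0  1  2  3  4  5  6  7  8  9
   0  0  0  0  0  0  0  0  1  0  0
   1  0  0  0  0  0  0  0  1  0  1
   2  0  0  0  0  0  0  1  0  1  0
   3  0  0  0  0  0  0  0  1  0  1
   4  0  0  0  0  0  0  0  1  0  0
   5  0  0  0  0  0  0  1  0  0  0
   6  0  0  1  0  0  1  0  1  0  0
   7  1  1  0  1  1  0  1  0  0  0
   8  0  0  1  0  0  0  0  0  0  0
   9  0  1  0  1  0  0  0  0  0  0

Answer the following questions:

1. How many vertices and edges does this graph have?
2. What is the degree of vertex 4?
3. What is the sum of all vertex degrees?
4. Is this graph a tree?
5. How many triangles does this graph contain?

Count: 10 vertices, 10 edges.
Vertex 4 has neighbors [7], degree = 1.
Handshaking lemma: 2 * 10 = 20.
A tree on 10 vertices has 9 edges. This graph has 10 edges (1 extra). Not a tree.
Number of triangles = 0.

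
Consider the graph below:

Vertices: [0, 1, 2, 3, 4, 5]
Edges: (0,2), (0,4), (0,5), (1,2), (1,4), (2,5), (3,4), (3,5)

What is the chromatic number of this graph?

The graph has a maximum clique of size 3 (lower bound on chromatic number).
A valid 3-coloring: {0: 0, 1: 0, 2: 1, 3: 0, 4: 1, 5: 2}.
Chromatic number = 3.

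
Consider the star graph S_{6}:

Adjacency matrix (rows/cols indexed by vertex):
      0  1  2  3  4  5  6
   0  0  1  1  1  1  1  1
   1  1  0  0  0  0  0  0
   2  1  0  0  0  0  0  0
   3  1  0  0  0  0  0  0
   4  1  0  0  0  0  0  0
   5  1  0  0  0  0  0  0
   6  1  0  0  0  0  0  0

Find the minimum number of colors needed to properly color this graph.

S_{6} has one hub adjacent to 6 leaves; leaves are pairwise non-adjacent.
Color the hub 0 and every leaf 1.
Chromatic number = 2.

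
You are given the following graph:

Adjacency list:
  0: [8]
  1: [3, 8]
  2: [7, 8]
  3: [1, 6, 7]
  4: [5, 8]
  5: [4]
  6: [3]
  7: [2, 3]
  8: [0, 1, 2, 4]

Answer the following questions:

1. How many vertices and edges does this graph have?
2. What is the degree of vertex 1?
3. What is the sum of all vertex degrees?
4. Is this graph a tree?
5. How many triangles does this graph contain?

Count: 9 vertices, 9 edges.
Vertex 1 has neighbors [3, 8], degree = 2.
Handshaking lemma: 2 * 9 = 18.
A tree on 9 vertices has 8 edges. This graph has 9 edges (1 extra). Not a tree.
Number of triangles = 0.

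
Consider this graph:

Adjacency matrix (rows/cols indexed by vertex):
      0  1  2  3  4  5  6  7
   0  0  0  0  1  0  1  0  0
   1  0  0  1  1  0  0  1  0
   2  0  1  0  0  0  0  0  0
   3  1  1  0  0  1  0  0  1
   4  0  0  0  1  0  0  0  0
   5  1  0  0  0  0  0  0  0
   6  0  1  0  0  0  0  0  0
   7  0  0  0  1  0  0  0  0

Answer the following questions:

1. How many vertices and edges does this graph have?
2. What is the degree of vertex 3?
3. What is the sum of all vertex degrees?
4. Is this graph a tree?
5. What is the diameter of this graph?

Count: 8 vertices, 7 edges.
Vertex 3 has neighbors [0, 1, 4, 7], degree = 4.
Handshaking lemma: 2 * 7 = 14.
A graph is a tree iff it is connected and has exactly n-1 edges. This graph is connected (all 8 vertices in one component) and has 8-1 = 7 edges. It is a tree.
Diameter (longest shortest path) = 4.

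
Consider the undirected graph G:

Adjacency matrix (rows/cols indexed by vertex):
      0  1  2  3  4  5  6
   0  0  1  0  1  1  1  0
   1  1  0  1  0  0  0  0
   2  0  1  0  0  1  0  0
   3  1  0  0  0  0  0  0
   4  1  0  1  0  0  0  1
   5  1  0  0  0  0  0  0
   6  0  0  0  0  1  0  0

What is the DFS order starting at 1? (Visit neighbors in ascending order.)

DFS from vertex 1 (neighbors processed in ascending order):
Visit order: 1, 0, 3, 4, 2, 6, 5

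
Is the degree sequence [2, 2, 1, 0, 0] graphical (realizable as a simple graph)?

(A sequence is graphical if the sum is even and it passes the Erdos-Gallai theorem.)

Sum of degrees = 5. Sum is odd, so the sequence is NOT graphical.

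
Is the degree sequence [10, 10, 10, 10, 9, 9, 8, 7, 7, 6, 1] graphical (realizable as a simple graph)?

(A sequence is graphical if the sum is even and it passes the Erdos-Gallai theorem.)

Sum of degrees = 87. Sum is odd, so the sequence is NOT graphical.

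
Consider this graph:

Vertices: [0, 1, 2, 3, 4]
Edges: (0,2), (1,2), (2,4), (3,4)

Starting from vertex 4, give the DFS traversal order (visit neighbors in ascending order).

DFS from vertex 4 (neighbors processed in ascending order):
Visit order: 4, 2, 0, 1, 3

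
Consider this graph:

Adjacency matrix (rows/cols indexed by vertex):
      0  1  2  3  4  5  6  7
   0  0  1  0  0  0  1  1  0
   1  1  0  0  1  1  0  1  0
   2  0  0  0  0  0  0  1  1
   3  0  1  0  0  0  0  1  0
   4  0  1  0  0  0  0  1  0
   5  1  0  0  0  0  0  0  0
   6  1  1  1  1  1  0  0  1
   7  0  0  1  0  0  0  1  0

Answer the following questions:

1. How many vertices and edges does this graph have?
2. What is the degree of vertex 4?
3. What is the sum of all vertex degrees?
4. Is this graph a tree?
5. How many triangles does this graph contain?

Count: 8 vertices, 11 edges.
Vertex 4 has neighbors [1, 6], degree = 2.
Handshaking lemma: 2 * 11 = 22.
A tree on 8 vertices has 7 edges. This graph has 11 edges (4 extra). Not a tree.
Number of triangles = 4.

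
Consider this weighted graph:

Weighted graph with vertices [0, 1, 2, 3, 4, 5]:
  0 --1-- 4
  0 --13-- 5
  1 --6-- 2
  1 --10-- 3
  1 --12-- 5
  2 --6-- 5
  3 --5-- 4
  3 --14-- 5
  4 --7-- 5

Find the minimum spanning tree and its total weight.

Applying Kruskal's algorithm (sort edges by weight, add if no cycle):
  Add (0,4) w=1
  Add (3,4) w=5
  Add (1,2) w=6
  Add (2,5) w=6
  Add (4,5) w=7
  Skip (1,3) w=10 (creates cycle)
  Skip (1,5) w=12 (creates cycle)
  Skip (0,5) w=13 (creates cycle)
  Skip (3,5) w=14 (creates cycle)
MST weight = 25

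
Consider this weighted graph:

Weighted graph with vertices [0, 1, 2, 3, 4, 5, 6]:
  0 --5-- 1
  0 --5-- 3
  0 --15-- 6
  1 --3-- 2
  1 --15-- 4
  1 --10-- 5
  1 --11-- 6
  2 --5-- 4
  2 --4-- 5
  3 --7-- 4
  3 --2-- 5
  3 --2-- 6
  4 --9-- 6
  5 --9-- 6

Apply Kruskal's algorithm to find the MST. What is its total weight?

Applying Kruskal's algorithm (sort edges by weight, add if no cycle):
  Add (3,5) w=2
  Add (3,6) w=2
  Add (1,2) w=3
  Add (2,5) w=4
  Add (0,1) w=5
  Skip (0,3) w=5 (creates cycle)
  Add (2,4) w=5
  Skip (3,4) w=7 (creates cycle)
  Skip (4,6) w=9 (creates cycle)
  Skip (5,6) w=9 (creates cycle)
  Skip (1,5) w=10 (creates cycle)
  Skip (1,6) w=11 (creates cycle)
  Skip (0,6) w=15 (creates cycle)
  Skip (1,4) w=15 (creates cycle)
MST weight = 21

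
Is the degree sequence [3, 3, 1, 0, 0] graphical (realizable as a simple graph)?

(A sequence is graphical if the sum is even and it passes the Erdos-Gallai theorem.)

Sum of degrees = 7. Sum is odd, so the sequence is NOT graphical.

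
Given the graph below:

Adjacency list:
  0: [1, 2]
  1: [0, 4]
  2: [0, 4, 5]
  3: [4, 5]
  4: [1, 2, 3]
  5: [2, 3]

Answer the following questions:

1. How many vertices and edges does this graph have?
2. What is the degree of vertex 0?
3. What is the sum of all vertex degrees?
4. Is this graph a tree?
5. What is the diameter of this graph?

Count: 6 vertices, 7 edges.
Vertex 0 has neighbors [1, 2], degree = 2.
Handshaking lemma: 2 * 7 = 14.
A tree on 6 vertices has 5 edges. This graph has 7 edges (2 extra). Not a tree.
Diameter (longest shortest path) = 3.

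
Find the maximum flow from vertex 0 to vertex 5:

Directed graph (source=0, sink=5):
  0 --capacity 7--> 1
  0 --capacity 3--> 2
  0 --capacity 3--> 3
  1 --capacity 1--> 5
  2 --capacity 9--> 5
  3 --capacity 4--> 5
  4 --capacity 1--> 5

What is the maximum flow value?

Computing max flow:
  Flow on (0->1): 1/7
  Flow on (0->2): 3/3
  Flow on (0->3): 3/3
  Flow on (1->5): 1/1
  Flow on (2->5): 3/9
  Flow on (3->5): 3/4
Maximum flow = 7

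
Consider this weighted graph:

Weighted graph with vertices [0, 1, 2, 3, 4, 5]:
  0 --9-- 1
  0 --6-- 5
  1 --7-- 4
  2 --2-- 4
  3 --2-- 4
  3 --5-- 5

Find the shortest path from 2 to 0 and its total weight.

Using Dijkstra's algorithm from vertex 2:
Shortest path: 2 -> 4 -> 3 -> 5 -> 0
Total weight: 2 + 2 + 5 + 6 = 15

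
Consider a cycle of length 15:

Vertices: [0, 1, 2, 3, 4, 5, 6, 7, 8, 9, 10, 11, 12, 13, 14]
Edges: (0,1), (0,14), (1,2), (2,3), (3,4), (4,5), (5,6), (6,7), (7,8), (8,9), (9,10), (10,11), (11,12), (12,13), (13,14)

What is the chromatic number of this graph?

This is an odd cycle (C_15). Odd cycles are not bipartite (any 2-coloring forces two adjacent vertices to match), and 3 colors suffice.
Chromatic number = 3.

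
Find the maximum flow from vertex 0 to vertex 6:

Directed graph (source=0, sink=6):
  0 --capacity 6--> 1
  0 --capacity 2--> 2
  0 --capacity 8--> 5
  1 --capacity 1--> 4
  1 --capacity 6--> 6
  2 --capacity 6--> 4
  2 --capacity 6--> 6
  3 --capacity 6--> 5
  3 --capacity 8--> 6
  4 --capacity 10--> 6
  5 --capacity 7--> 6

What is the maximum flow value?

Computing max flow:
  Flow on (0->1): 6/6
  Flow on (0->2): 2/2
  Flow on (0->5): 7/8
  Flow on (1->6): 6/6
  Flow on (2->6): 2/6
  Flow on (5->6): 7/7
Maximum flow = 15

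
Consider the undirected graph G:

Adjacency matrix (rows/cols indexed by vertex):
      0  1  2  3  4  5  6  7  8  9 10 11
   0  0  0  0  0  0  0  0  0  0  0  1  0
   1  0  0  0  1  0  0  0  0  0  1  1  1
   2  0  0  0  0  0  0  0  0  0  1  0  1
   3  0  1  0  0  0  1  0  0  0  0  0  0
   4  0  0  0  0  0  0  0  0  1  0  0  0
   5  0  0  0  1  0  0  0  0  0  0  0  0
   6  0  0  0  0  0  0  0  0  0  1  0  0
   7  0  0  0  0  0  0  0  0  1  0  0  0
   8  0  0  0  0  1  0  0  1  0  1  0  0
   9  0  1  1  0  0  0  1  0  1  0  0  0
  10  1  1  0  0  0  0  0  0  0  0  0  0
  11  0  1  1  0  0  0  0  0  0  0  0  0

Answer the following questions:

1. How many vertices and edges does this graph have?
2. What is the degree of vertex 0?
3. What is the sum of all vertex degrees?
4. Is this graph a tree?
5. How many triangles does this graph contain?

Count: 12 vertices, 12 edges.
Vertex 0 has neighbors [10], degree = 1.
Handshaking lemma: 2 * 12 = 24.
A tree on 12 vertices has 11 edges. This graph has 12 edges (1 extra). Not a tree.
Number of triangles = 0.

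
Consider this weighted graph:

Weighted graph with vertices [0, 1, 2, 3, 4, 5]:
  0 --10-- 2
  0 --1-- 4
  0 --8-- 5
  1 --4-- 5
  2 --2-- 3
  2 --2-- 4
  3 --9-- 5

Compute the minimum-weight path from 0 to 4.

Using Dijkstra's algorithm from vertex 0:
Shortest path: 0 -> 4
Total weight: 1 = 1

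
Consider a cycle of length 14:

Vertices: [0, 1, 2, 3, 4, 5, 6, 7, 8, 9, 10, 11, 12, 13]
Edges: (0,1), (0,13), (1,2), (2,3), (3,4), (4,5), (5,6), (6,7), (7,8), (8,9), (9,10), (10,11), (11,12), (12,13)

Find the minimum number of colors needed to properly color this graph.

This is an even cycle (C_14). Even cycles are bipartite.
Chromatic number = 2.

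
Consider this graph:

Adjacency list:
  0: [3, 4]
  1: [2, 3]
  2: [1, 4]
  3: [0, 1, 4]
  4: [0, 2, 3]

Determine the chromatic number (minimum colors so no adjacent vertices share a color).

The graph has a maximum clique of size 3 (lower bound on chromatic number).
A valid 3-coloring: {0: 2, 1: 1, 2: 0, 3: 0, 4: 1}.
Chromatic number = 3.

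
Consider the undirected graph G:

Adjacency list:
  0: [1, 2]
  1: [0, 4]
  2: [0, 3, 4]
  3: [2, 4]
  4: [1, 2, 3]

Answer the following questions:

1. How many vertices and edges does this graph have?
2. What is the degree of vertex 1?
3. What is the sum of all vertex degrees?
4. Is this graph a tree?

Count: 5 vertices, 6 edges.
Vertex 1 has neighbors [0, 4], degree = 2.
Handshaking lemma: 2 * 6 = 12.
A tree on 5 vertices has 4 edges. This graph has 6 edges (2 extra). Not a tree.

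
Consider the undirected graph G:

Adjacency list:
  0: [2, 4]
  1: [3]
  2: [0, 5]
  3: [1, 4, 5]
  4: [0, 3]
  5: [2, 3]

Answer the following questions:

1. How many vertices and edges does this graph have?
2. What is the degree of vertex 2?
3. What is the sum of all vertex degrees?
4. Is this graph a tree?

Count: 6 vertices, 6 edges.
Vertex 2 has neighbors [0, 5], degree = 2.
Handshaking lemma: 2 * 6 = 12.
A tree on 6 vertices has 5 edges. This graph has 6 edges (1 extra). Not a tree.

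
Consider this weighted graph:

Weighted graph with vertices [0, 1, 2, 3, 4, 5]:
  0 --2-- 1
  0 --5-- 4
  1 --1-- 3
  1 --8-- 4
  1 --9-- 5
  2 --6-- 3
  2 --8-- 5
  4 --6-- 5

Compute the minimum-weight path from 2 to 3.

Using Dijkstra's algorithm from vertex 2:
Shortest path: 2 -> 3
Total weight: 6 = 6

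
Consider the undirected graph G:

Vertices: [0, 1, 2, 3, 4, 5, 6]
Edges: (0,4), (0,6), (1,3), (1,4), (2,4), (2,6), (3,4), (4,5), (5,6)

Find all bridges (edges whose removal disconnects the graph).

No bridges found. The graph is 2-edge-connected (no single edge removal disconnects it).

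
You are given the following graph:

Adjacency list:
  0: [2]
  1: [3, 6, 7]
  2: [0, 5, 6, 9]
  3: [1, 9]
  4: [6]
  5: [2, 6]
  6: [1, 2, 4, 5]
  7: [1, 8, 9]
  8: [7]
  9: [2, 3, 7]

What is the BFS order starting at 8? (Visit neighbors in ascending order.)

BFS from vertex 8 (neighbors processed in ascending order):
Visit order: 8, 7, 1, 9, 3, 6, 2, 4, 5, 0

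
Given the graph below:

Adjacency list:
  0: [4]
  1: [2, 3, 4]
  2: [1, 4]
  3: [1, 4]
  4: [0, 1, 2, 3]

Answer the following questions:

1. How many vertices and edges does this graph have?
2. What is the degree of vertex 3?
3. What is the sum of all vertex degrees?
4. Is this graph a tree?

Count: 5 vertices, 6 edges.
Vertex 3 has neighbors [1, 4], degree = 2.
Handshaking lemma: 2 * 6 = 12.
A tree on 5 vertices has 4 edges. This graph has 6 edges (2 extra). Not a tree.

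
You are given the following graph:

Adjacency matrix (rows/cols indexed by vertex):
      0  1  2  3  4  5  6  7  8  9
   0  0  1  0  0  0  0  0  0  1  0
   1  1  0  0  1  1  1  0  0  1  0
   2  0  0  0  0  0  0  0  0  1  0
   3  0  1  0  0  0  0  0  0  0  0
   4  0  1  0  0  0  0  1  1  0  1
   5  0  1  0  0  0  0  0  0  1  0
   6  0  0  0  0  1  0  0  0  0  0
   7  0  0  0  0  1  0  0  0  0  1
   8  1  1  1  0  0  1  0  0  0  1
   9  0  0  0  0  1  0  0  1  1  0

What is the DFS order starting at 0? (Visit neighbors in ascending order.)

DFS from vertex 0 (neighbors processed in ascending order):
Visit order: 0, 1, 3, 4, 6, 7, 9, 8, 2, 5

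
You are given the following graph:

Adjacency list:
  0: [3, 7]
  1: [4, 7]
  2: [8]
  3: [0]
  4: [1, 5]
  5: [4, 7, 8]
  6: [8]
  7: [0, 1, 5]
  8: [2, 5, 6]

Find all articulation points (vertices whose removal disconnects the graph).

An articulation point is a vertex whose removal disconnects the graph.
Articulation points: [0, 5, 7, 8]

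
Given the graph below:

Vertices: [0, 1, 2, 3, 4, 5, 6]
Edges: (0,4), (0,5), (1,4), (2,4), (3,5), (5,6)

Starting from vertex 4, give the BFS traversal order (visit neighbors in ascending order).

BFS from vertex 4 (neighbors processed in ascending order):
Visit order: 4, 0, 1, 2, 5, 3, 6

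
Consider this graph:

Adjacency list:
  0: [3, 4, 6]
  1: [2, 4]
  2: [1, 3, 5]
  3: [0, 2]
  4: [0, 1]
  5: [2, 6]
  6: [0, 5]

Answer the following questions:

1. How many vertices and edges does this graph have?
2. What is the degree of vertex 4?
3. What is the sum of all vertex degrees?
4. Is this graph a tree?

Count: 7 vertices, 8 edges.
Vertex 4 has neighbors [0, 1], degree = 2.
Handshaking lemma: 2 * 8 = 16.
A tree on 7 vertices has 6 edges. This graph has 8 edges (2 extra). Not a tree.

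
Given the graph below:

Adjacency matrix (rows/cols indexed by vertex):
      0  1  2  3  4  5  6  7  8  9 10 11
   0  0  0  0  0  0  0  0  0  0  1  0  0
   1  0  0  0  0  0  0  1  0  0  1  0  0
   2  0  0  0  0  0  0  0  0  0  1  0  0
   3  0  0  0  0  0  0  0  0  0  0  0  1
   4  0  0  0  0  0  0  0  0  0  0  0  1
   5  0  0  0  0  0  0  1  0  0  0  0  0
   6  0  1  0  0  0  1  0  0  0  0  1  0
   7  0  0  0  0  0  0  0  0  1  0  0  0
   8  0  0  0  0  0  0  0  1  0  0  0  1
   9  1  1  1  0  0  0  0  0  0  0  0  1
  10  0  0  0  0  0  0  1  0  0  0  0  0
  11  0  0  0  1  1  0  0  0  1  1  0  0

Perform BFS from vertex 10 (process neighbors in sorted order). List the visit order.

BFS from vertex 10 (neighbors processed in ascending order):
Visit order: 10, 6, 1, 5, 9, 0, 2, 11, 3, 4, 8, 7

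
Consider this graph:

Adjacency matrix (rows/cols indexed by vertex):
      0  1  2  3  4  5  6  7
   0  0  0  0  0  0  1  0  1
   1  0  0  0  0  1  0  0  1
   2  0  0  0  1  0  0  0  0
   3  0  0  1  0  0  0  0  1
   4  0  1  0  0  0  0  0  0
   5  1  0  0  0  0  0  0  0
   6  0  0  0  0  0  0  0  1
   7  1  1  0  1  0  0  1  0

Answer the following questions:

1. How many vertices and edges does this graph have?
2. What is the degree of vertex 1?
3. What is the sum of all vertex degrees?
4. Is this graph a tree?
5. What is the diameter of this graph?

Count: 8 vertices, 7 edges.
Vertex 1 has neighbors [4, 7], degree = 2.
Handshaking lemma: 2 * 7 = 14.
A graph is a tree iff it is connected and has exactly n-1 edges. This graph is connected (all 8 vertices in one component) and has 8-1 = 7 edges. It is a tree.
Diameter (longest shortest path) = 4.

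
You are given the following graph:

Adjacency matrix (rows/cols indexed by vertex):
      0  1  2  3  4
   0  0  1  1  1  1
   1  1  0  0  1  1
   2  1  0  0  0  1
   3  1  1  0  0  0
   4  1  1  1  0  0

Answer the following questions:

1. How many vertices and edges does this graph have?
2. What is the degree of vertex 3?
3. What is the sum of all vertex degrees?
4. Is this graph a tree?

Count: 5 vertices, 7 edges.
Vertex 3 has neighbors [0, 1], degree = 2.
Handshaking lemma: 2 * 7 = 14.
A tree on 5 vertices has 4 edges. This graph has 7 edges (3 extra). Not a tree.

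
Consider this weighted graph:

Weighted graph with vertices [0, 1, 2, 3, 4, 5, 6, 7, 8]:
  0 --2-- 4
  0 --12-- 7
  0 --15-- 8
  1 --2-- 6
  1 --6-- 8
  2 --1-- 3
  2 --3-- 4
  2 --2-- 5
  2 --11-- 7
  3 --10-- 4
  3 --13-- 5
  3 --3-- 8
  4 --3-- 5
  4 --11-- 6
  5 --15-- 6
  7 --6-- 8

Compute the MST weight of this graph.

Applying Kruskal's algorithm (sort edges by weight, add if no cycle):
  Add (2,3) w=1
  Add (0,4) w=2
  Add (1,6) w=2
  Add (2,5) w=2
  Add (2,4) w=3
  Add (3,8) w=3
  Skip (4,5) w=3 (creates cycle)
  Add (1,8) w=6
  Add (7,8) w=6
  Skip (3,4) w=10 (creates cycle)
  Skip (2,7) w=11 (creates cycle)
  Skip (4,6) w=11 (creates cycle)
  Skip (0,7) w=12 (creates cycle)
  Skip (3,5) w=13 (creates cycle)
  Skip (0,8) w=15 (creates cycle)
  Skip (5,6) w=15 (creates cycle)
MST weight = 25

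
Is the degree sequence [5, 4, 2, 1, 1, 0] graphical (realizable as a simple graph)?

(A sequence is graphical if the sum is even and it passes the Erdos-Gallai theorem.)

Sum of degrees = 13. Sum is odd, so the sequence is NOT graphical.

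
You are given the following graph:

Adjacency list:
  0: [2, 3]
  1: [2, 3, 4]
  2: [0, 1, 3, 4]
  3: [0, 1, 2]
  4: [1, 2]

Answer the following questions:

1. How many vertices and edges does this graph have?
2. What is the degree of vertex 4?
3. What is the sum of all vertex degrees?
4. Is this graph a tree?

Count: 5 vertices, 7 edges.
Vertex 4 has neighbors [1, 2], degree = 2.
Handshaking lemma: 2 * 7 = 14.
A tree on 5 vertices has 4 edges. This graph has 7 edges (3 extra). Not a tree.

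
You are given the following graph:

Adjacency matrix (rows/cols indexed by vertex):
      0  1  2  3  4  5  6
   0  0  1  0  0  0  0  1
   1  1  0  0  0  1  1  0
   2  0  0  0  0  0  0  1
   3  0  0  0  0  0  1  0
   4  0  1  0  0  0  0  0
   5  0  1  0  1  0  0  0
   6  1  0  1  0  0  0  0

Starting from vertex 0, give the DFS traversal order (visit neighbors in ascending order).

DFS from vertex 0 (neighbors processed in ascending order):
Visit order: 0, 1, 4, 5, 3, 6, 2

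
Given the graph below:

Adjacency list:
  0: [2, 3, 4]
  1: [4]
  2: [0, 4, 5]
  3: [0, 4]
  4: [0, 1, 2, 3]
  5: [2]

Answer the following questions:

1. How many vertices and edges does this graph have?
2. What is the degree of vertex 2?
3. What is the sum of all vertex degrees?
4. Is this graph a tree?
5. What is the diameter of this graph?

Count: 6 vertices, 7 edges.
Vertex 2 has neighbors [0, 4, 5], degree = 3.
Handshaking lemma: 2 * 7 = 14.
A tree on 6 vertices has 5 edges. This graph has 7 edges (2 extra). Not a tree.
Diameter (longest shortest path) = 3.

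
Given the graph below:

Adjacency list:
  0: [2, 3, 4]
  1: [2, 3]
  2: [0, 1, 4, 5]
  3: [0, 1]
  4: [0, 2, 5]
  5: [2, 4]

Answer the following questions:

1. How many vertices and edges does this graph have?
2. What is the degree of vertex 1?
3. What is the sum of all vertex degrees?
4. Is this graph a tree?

Count: 6 vertices, 8 edges.
Vertex 1 has neighbors [2, 3], degree = 2.
Handshaking lemma: 2 * 8 = 16.
A tree on 6 vertices has 5 edges. This graph has 8 edges (3 extra). Not a tree.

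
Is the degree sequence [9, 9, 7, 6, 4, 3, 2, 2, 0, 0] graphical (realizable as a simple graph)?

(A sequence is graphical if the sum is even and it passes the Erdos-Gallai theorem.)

Sum of degrees = 42. Sum is even but fails Erdos-Gallai. The sequence is NOT graphical.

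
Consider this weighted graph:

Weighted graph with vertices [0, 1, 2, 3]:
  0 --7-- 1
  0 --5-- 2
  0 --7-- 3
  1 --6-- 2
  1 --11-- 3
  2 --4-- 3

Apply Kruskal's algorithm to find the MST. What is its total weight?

Applying Kruskal's algorithm (sort edges by weight, add if no cycle):
  Add (2,3) w=4
  Add (0,2) w=5
  Add (1,2) w=6
  Skip (0,1) w=7 (creates cycle)
  Skip (0,3) w=7 (creates cycle)
  Skip (1,3) w=11 (creates cycle)
MST weight = 15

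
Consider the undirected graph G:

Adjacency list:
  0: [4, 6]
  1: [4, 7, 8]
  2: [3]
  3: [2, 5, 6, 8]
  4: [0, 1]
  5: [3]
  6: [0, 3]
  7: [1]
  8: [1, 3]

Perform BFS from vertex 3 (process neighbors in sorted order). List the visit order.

BFS from vertex 3 (neighbors processed in ascending order):
Visit order: 3, 2, 5, 6, 8, 0, 1, 4, 7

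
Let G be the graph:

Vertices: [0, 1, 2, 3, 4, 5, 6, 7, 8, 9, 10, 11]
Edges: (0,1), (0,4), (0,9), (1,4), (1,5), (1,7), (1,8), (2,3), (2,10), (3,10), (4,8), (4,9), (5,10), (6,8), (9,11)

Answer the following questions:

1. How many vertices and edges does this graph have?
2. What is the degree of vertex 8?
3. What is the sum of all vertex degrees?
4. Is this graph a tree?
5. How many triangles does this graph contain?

Count: 12 vertices, 15 edges.
Vertex 8 has neighbors [1, 4, 6], degree = 3.
Handshaking lemma: 2 * 15 = 30.
A tree on 12 vertices has 11 edges. This graph has 15 edges (4 extra). Not a tree.
Number of triangles = 4.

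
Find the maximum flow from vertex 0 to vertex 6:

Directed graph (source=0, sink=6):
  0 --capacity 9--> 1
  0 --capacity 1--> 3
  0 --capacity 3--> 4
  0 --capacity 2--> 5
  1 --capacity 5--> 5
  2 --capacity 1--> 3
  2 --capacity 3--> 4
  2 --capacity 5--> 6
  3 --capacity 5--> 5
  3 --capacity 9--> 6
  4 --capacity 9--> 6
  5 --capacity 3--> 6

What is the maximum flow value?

Computing max flow:
  Flow on (0->1): 3/9
  Flow on (0->3): 1/1
  Flow on (0->4): 3/3
  Flow on (1->5): 3/5
  Flow on (3->6): 1/9
  Flow on (4->6): 3/9
  Flow on (5->6): 3/3
Maximum flow = 7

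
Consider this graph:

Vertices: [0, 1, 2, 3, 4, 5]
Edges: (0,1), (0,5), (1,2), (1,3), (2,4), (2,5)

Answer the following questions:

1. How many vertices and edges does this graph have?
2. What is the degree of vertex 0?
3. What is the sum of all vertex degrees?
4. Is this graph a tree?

Count: 6 vertices, 6 edges.
Vertex 0 has neighbors [1, 5], degree = 2.
Handshaking lemma: 2 * 6 = 12.
A tree on 6 vertices has 5 edges. This graph has 6 edges (1 extra). Not a tree.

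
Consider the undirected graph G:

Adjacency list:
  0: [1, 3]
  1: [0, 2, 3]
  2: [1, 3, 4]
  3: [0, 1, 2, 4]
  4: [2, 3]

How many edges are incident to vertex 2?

Vertex 2 has neighbors [1, 3, 4], so deg(2) = 3.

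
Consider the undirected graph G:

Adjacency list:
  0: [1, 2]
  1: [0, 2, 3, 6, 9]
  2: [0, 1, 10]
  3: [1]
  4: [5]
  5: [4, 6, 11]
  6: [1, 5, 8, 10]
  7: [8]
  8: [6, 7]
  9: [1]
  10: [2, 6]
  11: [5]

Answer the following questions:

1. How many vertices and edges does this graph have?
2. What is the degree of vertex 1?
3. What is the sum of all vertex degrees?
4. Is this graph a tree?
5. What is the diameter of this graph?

Count: 12 vertices, 13 edges.
Vertex 1 has neighbors [0, 2, 3, 6, 9], degree = 5.
Handshaking lemma: 2 * 13 = 26.
A tree on 12 vertices has 11 edges. This graph has 13 edges (2 extra). Not a tree.
Diameter (longest shortest path) = 4.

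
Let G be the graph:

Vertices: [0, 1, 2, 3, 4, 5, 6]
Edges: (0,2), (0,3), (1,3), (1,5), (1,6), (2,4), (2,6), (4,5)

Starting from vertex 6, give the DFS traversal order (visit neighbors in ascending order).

DFS from vertex 6 (neighbors processed in ascending order):
Visit order: 6, 1, 3, 0, 2, 4, 5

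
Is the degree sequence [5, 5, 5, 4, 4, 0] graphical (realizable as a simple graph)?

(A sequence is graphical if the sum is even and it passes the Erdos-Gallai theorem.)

Sum of degrees = 23. Sum is odd, so the sequence is NOT graphical.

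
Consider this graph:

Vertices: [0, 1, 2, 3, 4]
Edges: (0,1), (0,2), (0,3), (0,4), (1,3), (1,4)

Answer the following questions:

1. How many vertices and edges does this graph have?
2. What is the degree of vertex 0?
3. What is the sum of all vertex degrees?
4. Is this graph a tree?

Count: 5 vertices, 6 edges.
Vertex 0 has neighbors [1, 2, 3, 4], degree = 4.
Handshaking lemma: 2 * 6 = 12.
A tree on 5 vertices has 4 edges. This graph has 6 edges (2 extra). Not a tree.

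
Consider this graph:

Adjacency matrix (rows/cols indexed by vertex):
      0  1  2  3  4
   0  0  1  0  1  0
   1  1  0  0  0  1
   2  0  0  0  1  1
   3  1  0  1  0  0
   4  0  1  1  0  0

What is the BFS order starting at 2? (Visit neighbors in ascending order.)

BFS from vertex 2 (neighbors processed in ascending order):
Visit order: 2, 3, 4, 0, 1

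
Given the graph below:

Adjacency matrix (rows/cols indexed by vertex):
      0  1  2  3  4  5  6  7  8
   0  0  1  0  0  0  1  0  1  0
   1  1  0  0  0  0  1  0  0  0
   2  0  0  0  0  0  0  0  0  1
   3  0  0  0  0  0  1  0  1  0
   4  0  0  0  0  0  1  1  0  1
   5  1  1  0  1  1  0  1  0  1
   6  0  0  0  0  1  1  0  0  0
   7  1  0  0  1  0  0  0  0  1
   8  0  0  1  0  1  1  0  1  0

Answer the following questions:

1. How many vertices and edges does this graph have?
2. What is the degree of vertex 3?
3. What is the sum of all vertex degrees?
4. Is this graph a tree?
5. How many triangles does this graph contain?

Count: 9 vertices, 13 edges.
Vertex 3 has neighbors [5, 7], degree = 2.
Handshaking lemma: 2 * 13 = 26.
A tree on 9 vertices has 8 edges. This graph has 13 edges (5 extra). Not a tree.
Number of triangles = 3.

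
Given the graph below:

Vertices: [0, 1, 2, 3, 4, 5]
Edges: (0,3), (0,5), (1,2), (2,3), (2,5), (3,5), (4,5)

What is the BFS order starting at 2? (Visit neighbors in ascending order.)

BFS from vertex 2 (neighbors processed in ascending order):
Visit order: 2, 1, 3, 5, 0, 4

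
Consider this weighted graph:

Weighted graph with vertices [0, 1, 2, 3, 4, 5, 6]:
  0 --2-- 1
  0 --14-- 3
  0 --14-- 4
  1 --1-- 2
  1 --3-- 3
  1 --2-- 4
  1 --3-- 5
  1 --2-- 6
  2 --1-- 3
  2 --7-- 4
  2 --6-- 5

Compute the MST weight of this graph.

Applying Kruskal's algorithm (sort edges by weight, add if no cycle):
  Add (1,2) w=1
  Add (2,3) w=1
  Add (0,1) w=2
  Add (1,4) w=2
  Add (1,6) w=2
  Add (1,5) w=3
  Skip (1,3) w=3 (creates cycle)
  Skip (2,5) w=6 (creates cycle)
  Skip (2,4) w=7 (creates cycle)
  Skip (0,4) w=14 (creates cycle)
  Skip (0,3) w=14 (creates cycle)
MST weight = 11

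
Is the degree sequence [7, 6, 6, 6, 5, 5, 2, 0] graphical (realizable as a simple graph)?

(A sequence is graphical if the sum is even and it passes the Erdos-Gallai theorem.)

Sum of degrees = 37. Sum is odd, so the sequence is NOT graphical.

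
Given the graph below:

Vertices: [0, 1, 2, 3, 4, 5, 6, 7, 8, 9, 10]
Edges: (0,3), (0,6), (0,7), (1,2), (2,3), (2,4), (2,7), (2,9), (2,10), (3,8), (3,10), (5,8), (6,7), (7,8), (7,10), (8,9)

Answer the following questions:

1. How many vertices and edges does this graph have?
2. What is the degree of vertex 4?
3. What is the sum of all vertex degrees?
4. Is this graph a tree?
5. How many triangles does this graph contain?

Count: 11 vertices, 16 edges.
Vertex 4 has neighbors [2], degree = 1.
Handshaking lemma: 2 * 16 = 32.
A tree on 11 vertices has 10 edges. This graph has 16 edges (6 extra). Not a tree.
Number of triangles = 3.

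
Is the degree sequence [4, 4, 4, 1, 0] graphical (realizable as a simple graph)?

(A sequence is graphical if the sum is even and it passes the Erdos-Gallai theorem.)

Sum of degrees = 13. Sum is odd, so the sequence is NOT graphical.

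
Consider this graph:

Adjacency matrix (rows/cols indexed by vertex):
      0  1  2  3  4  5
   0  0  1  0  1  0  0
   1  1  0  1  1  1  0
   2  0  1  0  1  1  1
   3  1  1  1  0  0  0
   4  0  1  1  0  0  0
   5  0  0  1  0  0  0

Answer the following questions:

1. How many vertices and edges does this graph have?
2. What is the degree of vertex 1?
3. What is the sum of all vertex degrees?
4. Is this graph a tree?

Count: 6 vertices, 8 edges.
Vertex 1 has neighbors [0, 2, 3, 4], degree = 4.
Handshaking lemma: 2 * 8 = 16.
A tree on 6 vertices has 5 edges. This graph has 8 edges (3 extra). Not a tree.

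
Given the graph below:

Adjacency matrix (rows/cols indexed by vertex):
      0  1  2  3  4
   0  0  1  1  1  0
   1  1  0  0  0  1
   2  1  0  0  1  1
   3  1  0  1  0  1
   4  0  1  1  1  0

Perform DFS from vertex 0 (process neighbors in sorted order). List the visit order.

DFS from vertex 0 (neighbors processed in ascending order):
Visit order: 0, 1, 4, 2, 3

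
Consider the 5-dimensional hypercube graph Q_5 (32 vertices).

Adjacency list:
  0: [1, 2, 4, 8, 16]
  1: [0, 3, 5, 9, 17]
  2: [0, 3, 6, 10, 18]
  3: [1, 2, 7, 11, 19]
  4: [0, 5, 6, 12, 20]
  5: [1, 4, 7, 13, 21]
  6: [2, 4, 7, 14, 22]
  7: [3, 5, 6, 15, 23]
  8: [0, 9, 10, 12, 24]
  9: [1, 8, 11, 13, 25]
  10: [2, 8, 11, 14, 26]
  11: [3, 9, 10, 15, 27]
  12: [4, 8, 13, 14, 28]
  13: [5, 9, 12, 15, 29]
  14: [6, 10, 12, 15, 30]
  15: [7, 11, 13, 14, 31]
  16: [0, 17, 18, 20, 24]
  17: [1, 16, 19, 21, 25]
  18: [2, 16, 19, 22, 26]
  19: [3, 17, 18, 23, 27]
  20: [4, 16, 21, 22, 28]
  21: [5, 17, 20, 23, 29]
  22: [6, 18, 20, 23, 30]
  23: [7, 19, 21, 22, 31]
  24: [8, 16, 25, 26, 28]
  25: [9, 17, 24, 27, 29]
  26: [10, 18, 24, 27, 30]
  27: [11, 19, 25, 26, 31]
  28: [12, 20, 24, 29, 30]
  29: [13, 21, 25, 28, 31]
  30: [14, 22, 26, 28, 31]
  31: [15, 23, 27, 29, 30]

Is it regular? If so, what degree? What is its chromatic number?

In Q_5, every vertex has exactly 5 neighbors (flip one of 5 bits), so it is 5-regular.
Q_5 is bipartite (partition by bit-parity), so chromatic number = 2.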